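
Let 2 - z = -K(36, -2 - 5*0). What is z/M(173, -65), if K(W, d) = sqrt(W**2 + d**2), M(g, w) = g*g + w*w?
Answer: 1/17077 + 5*sqrt(13)/17077 ≈ 0.0011142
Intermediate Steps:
M(g, w) = g**2 + w**2
z = 2 + 10*sqrt(13) (z = 2 - (-1)*sqrt(36**2 + (-2 - 5*0)**2) = 2 - (-1)*sqrt(1296 + (-2 + 0)**2) = 2 - (-1)*sqrt(1296 + (-2)**2) = 2 - (-1)*sqrt(1296 + 4) = 2 - (-1)*sqrt(1300) = 2 - (-1)*10*sqrt(13) = 2 - (-10)*sqrt(13) = 2 + 10*sqrt(13) ≈ 38.056)
z/M(173, -65) = (2 + 10*sqrt(13))/(173**2 + (-65)**2) = (2 + 10*sqrt(13))/(29929 + 4225) = (2 + 10*sqrt(13))/34154 = (2 + 10*sqrt(13))*(1/34154) = 1/17077 + 5*sqrt(13)/17077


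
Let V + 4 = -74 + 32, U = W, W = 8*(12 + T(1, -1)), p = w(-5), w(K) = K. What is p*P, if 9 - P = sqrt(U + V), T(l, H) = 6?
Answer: -45 + 35*sqrt(2) ≈ 4.4975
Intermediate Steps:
p = -5
W = 144 (W = 8*(12 + 6) = 8*18 = 144)
U = 144
V = -46 (V = -4 + (-74 + 32) = -4 - 42 = -46)
P = 9 - 7*sqrt(2) (P = 9 - sqrt(144 - 46) = 9 - sqrt(98) = 9 - 7*sqrt(2) ≈ -0.89950)
p*P = -5*(9 - 7*sqrt(2)) = -45 + 35*sqrt(2)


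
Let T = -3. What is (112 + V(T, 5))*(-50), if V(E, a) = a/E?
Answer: -16550/3 ≈ -5516.7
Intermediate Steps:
(112 + V(T, 5))*(-50) = (112 + 5/(-3))*(-50) = (112 + 5*(-⅓))*(-50) = (112 - 5/3)*(-50) = (331/3)*(-50) = -16550/3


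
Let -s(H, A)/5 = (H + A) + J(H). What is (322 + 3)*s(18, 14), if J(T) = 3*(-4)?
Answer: -32500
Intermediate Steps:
J(T) = -12
s(H, A) = 60 - 5*A - 5*H (s(H, A) = -5*((H + A) - 12) = -5*((A + H) - 12) = -5*(-12 + A + H) = 60 - 5*A - 5*H)
(322 + 3)*s(18, 14) = (322 + 3)*(60 - 5*14 - 5*18) = 325*(60 - 70 - 90) = 325*(-100) = -32500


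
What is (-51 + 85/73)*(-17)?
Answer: 61846/73 ≈ 847.21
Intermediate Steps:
(-51 + 85/73)*(-17) = -3638/73*(-17) = 61846/73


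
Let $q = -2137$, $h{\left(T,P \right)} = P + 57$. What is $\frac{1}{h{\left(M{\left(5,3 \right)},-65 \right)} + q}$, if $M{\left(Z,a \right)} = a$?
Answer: $- \frac{1}{2145} \approx -0.0004662$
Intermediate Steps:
$h{\left(T,P \right)} = 57 + P$
$\frac{1}{h{\left(M{\left(5,3 \right)},-65 \right)} + q} = \frac{1}{\left(57 - 65\right) - 2137} = \frac{1}{-8 - 2137} = \frac{1}{-2145} = - \frac{1}{2145}$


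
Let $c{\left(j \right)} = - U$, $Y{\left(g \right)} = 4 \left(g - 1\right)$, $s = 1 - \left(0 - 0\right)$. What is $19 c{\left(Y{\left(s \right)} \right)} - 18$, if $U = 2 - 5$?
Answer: $39$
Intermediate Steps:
$U = -3$
$s = 1$ ($s = 1 - \left(0 + 0\right) = 1 - 0 = 1 + 0 = 1$)
$Y{\left(g \right)} = -4 + 4 g$ ($Y{\left(g \right)} = 4 \left(-1 + g\right) = -4 + 4 g$)
$c{\left(j \right)} = 3$ ($c{\left(j \right)} = \left(-1\right) \left(-3\right) = 3$)
$19 c{\left(Y{\left(s \right)} \right)} - 18 = 19 \cdot 3 - 18 = 57 - 18 = 39$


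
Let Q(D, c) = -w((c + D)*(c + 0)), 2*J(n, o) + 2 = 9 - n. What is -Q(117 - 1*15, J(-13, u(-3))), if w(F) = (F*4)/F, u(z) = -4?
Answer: 4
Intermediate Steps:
J(n, o) = 7/2 - n/2 (J(n, o) = -1 + (9 - n)/2 = -1 + (9/2 - n/2) = 7/2 - n/2)
w(F) = 4 (w(F) = (4*F)/F = 4)
Q(D, c) = -4 (Q(D, c) = -1*4 = -4)
-Q(117 - 1*15, J(-13, u(-3))) = -1*(-4) = 4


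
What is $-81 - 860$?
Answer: $-941$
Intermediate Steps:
$-81 - 860 = -941$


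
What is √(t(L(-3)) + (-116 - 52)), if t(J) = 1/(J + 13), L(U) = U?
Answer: I*√16790/10 ≈ 12.958*I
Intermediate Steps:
t(J) = 1/(13 + J)
√(t(L(-3)) + (-116 - 52)) = √(1/(13 - 3) + (-116 - 52)) = √(1/10 - 168) = √(⅒ - 168) = √(-1679/10) = I*√16790/10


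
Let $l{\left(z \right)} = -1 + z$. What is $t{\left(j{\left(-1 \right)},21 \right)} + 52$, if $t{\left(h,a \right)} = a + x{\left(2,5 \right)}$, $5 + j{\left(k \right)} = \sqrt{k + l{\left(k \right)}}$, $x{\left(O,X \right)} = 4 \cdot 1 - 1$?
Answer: $76$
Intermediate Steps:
$x{\left(O,X \right)} = 3$ ($x{\left(O,X \right)} = 4 - 1 = 3$)
$j{\left(k \right)} = -5 + \sqrt{-1 + 2 k}$ ($j{\left(k \right)} = -5 + \sqrt{k + \left(-1 + k\right)} = -5 + \sqrt{-1 + 2 k}$)
$t{\left(h,a \right)} = 3 + a$ ($t{\left(h,a \right)} = a + 3 = 3 + a$)
$t{\left(j{\left(-1 \right)},21 \right)} + 52 = \left(3 + 21\right) + 52 = 24 + 52 = 76$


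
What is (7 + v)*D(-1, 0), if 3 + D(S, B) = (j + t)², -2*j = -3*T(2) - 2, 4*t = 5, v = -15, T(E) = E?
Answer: -393/2 ≈ -196.50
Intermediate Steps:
t = 5/4 (t = (¼)*5 = 5/4 ≈ 1.2500)
j = 4 (j = -(-3*2 - 2)/2 = -(-6 - 2)/2 = -½*(-8) = 4)
D(S, B) = 393/16 (D(S, B) = -3 + (4 + 5/4)² = -3 + (21/4)² = -3 + 441/16 = 393/16)
(7 + v)*D(-1, 0) = (7 - 15)*(393/16) = -8*393/16 = -393/2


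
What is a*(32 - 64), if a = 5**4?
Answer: -20000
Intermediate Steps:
a = 625
a*(32 - 64) = 625*(32 - 64) = 625*(-32) = -20000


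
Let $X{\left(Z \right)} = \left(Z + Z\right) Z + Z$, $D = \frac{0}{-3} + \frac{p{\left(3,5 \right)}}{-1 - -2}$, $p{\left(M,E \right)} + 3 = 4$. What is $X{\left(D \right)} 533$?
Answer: $1599$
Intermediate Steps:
$p{\left(M,E \right)} = 1$ ($p{\left(M,E \right)} = -3 + 4 = 1$)
$D = 1$ ($D = \frac{0}{-3} + 1 \frac{1}{-1 - -2} = 0 \left(- \frac{1}{3}\right) + 1 \frac{1}{-1 + 2} = 0 + 1 \cdot 1^{-1} = 0 + 1 \cdot 1 = 0 + 1 = 1$)
$X{\left(Z \right)} = Z + 2 Z^{2}$ ($X{\left(Z \right)} = 2 Z Z + Z = 2 Z^{2} + Z = Z + 2 Z^{2}$)
$X{\left(D \right)} 533 = 1 \left(1 + 2 \cdot 1\right) 533 = 1 \left(1 + 2\right) 533 = 1 \cdot 3 \cdot 533 = 3 \cdot 533 = 1599$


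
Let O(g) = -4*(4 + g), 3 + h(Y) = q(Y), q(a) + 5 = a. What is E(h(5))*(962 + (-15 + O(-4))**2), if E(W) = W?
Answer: -3561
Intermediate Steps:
q(a) = -5 + a
h(Y) = -8 + Y (h(Y) = -3 + (-5 + Y) = -8 + Y)
O(g) = -16 - 4*g
E(h(5))*(962 + (-15 + O(-4))**2) = (-8 + 5)*(962 + (-15 + (-16 - 4*(-4)))**2) = -3*(962 + (-15 + (-16 + 16))**2) = -3*(962 + (-15 + 0)**2) = -3*(962 + (-15)**2) = -3*(962 + 225) = -3*1187 = -3561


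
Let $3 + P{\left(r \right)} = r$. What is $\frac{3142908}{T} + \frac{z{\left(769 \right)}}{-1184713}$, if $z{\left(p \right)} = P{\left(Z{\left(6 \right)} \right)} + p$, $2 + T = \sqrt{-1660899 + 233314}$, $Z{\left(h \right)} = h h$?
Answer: $- \frac{827559206354}{187920360773} - \frac{349212 i \sqrt{1427585}}{158621} \approx -4.4038 - 2630.4 i$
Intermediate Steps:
$Z{\left(h \right)} = h^{2}$
$P{\left(r \right)} = -3 + r$
$T = -2 + i \sqrt{1427585}$ ($T = -2 + \sqrt{-1660899 + 233314} = -2 + \sqrt{-1427585} = -2 + i \sqrt{1427585} \approx -2.0 + 1194.8 i$)
$z{\left(p \right)} = 33 + p$ ($z{\left(p \right)} = \left(-3 + 6^{2}\right) + p = \left(-3 + 36\right) + p = 33 + p$)
$\frac{3142908}{T} + \frac{z{\left(769 \right)}}{-1184713} = \frac{3142908}{-2 + i \sqrt{1427585}} + \frac{33 + 769}{-1184713} = \frac{3142908}{-2 + i \sqrt{1427585}} + 802 \left(- \frac{1}{1184713}\right) = \frac{3142908}{-2 + i \sqrt{1427585}} - \frac{802}{1184713} = - \frac{802}{1184713} + \frac{3142908}{-2 + i \sqrt{1427585}}$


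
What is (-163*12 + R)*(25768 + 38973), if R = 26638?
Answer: 1597937362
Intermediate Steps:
(-163*12 + R)*(25768 + 38973) = (-163*12 + 26638)*(25768 + 38973) = (-1956 + 26638)*64741 = 24682*64741 = 1597937362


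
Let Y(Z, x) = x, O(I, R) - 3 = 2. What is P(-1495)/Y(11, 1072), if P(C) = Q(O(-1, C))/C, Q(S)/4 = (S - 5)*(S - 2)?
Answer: 0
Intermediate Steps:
O(I, R) = 5 (O(I, R) = 3 + 2 = 5)
Q(S) = 4*(-5 + S)*(-2 + S) (Q(S) = 4*((S - 5)*(S - 2)) = 4*((-5 + S)*(-2 + S)) = 4*(-5 + S)*(-2 + S))
P(C) = 0 (P(C) = (40 - 28*5 + 4*5²)/C = (40 - 140 + 4*25)/C = (40 - 140 + 100)/C = 0/C = 0)
P(-1495)/Y(11, 1072) = 0/1072 = 0*(1/1072) = 0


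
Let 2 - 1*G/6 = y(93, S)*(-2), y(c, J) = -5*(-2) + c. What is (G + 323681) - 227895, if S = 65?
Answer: 97034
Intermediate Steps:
y(c, J) = 10 + c
G = 1248 (G = 12 - 6*(10 + 93)*(-2) = 12 - 618*(-2) = 12 - 6*(-206) = 12 + 1236 = 1248)
(G + 323681) - 227895 = (1248 + 323681) - 227895 = 324929 - 227895 = 97034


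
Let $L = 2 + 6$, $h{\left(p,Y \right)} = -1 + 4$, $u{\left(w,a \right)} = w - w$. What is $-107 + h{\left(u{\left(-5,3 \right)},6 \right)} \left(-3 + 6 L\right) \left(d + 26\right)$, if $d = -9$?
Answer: $2188$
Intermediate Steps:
$u{\left(w,a \right)} = 0$
$h{\left(p,Y \right)} = 3$
$L = 8$
$-107 + h{\left(u{\left(-5,3 \right)},6 \right)} \left(-3 + 6 L\right) \left(d + 26\right) = -107 + 3 \left(-3 + 6 \cdot 8\right) \left(-9 + 26\right) = -107 + 3 \left(-3 + 48\right) 17 = -107 + 3 \cdot 45 \cdot 17 = -107 + 135 \cdot 17 = -107 + 2295 = 2188$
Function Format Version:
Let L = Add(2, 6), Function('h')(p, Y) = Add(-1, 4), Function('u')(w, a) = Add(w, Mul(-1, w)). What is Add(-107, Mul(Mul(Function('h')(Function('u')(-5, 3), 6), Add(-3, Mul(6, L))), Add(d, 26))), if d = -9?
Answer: 2188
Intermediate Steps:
Function('u')(w, a) = 0
Function('h')(p, Y) = 3
L = 8
Add(-107, Mul(Mul(Function('h')(Function('u')(-5, 3), 6), Add(-3, Mul(6, L))), Add(d, 26))) = Add(-107, Mul(Mul(3, Add(-3, Mul(6, 8))), Add(-9, 26))) = Add(-107, Mul(Mul(3, Add(-3, 48)), 17)) = Add(-107, Mul(Mul(3, 45), 17)) = Add(-107, Mul(135, 17)) = Add(-107, 2295) = 2188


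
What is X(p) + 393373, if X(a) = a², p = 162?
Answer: 419617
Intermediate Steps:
X(p) + 393373 = 162² + 393373 = 26244 + 393373 = 419617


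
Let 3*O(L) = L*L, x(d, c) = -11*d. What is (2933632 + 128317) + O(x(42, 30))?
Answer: 3133097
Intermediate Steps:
O(L) = L²/3 (O(L) = (L*L)/3 = L²/3)
(2933632 + 128317) + O(x(42, 30)) = (2933632 + 128317) + (-11*42)²/3 = 3061949 + (⅓)*(-462)² = 3061949 + (⅓)*213444 = 3061949 + 71148 = 3133097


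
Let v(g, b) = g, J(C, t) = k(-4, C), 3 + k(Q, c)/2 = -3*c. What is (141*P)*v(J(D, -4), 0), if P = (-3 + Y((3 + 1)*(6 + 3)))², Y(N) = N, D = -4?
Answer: 2763882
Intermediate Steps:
k(Q, c) = -6 - 6*c (k(Q, c) = -6 + 2*(-3*c) = -6 - 6*c)
J(C, t) = -6 - 6*C
P = 1089 (P = (-3 + (3 + 1)*(6 + 3))² = (-3 + 4*9)² = (-3 + 36)² = 33² = 1089)
(141*P)*v(J(D, -4), 0) = (141*1089)*(-6 - 6*(-4)) = 153549*(-6 + 24) = 153549*18 = 2763882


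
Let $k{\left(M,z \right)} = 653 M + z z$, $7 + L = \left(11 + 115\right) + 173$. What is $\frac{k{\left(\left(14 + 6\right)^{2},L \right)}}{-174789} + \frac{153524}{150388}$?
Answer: $- \frac{100276673}{104310191} \approx -0.96133$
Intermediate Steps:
$L = 292$ ($L = -7 + \left(\left(11 + 115\right) + 173\right) = -7 + \left(126 + 173\right) = -7 + 299 = 292$)
$k{\left(M,z \right)} = z^{2} + 653 M$ ($k{\left(M,z \right)} = 653 M + z^{2} = z^{2} + 653 M$)
$\frac{k{\left(\left(14 + 6\right)^{2},L \right)}}{-174789} + \frac{153524}{150388} = \frac{292^{2} + 653 \left(14 + 6\right)^{2}}{-174789} + \frac{153524}{150388} = \left(85264 + 653 \cdot 20^{2}\right) \left(- \frac{1}{174789}\right) + 153524 \cdot \frac{1}{150388} = \left(85264 + 653 \cdot 400\right) \left(- \frac{1}{174789}\right) + \frac{5483}{5371} = \left(85264 + 261200\right) \left(- \frac{1}{174789}\right) + \frac{5483}{5371} = 346464 \left(- \frac{1}{174789}\right) + \frac{5483}{5371} = - \frac{38496}{19421} + \frac{5483}{5371} = - \frac{100276673}{104310191}$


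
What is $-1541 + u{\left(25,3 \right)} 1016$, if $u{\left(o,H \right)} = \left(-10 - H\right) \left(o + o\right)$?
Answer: $-661941$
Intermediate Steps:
$u{\left(o,H \right)} = 2 o \left(-10 - H\right)$ ($u{\left(o,H \right)} = \left(-10 - H\right) 2 o = 2 o \left(-10 - H\right)$)
$-1541 + u{\left(25,3 \right)} 1016 = -1541 + \left(-2\right) 25 \left(10 + 3\right) 1016 = -1541 + \left(-2\right) 25 \cdot 13 \cdot 1016 = -1541 - 660400 = -661941$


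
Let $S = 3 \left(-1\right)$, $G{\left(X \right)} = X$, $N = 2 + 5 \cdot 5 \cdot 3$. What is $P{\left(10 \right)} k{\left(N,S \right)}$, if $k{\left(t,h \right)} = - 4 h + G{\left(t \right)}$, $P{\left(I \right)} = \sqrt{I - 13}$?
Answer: $89 i \sqrt{3} \approx 154.15 i$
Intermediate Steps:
$P{\left(I \right)} = \sqrt{-13 + I}$
$N = 77$ ($N = 2 + 5 \cdot 15 = 2 + 75 = 77$)
$S = -3$
$k{\left(t,h \right)} = t - 4 h$ ($k{\left(t,h \right)} = - 4 h + t = t - 4 h$)
$P{\left(10 \right)} k{\left(N,S \right)} = \sqrt{-13 + 10} \left(77 - -12\right) = \sqrt{-3} \left(77 + 12\right) = i \sqrt{3} \cdot 89 = 89 i \sqrt{3}$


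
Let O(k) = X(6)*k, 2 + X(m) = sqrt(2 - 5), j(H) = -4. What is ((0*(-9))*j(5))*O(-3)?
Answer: 0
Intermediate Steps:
X(m) = -2 + I*sqrt(3) (X(m) = -2 + sqrt(2 - 5) = -2 + sqrt(-3) = -2 + I*sqrt(3))
O(k) = k*(-2 + I*sqrt(3)) (O(k) = (-2 + I*sqrt(3))*k = k*(-2 + I*sqrt(3)))
((0*(-9))*j(5))*O(-3) = ((0*(-9))*(-4))*(-3*(-2 + I*sqrt(3))) = (0*(-4))*(6 - 3*I*sqrt(3)) = 0*(6 - 3*I*sqrt(3)) = 0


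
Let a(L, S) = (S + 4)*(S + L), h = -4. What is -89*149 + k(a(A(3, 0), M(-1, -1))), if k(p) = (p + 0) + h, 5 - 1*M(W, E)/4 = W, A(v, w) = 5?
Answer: -12453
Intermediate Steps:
M(W, E) = 20 - 4*W
a(L, S) = (4 + S)*(L + S)
k(p) = -4 + p (k(p) = (p + 0) - 4 = p - 4 = -4 + p)
-89*149 + k(a(A(3, 0), M(-1, -1))) = -89*149 + (-4 + ((20 - 4*(-1))² + 4*5 + 4*(20 - 4*(-1)) + 5*(20 - 4*(-1)))) = -13261 + (-4 + ((20 + 4)² + 20 + 4*(20 + 4) + 5*(20 + 4))) = -13261 + (-4 + (24² + 20 + 4*24 + 5*24)) = -13261 + (-4 + (576 + 20 + 96 + 120)) = -13261 + (-4 + 812) = -13261 + 808 = -12453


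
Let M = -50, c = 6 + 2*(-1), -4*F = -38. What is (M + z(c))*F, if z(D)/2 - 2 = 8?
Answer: -285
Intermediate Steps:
F = 19/2 (F = -¼*(-38) = 19/2 ≈ 9.5000)
c = 4 (c = 6 - 2 = 4)
z(D) = 20 (z(D) = 4 + 2*8 = 4 + 16 = 20)
(M + z(c))*F = (-50 + 20)*(19/2) = -30*19/2 = -285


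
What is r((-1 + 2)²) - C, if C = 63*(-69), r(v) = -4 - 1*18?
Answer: 4325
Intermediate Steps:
r(v) = -22 (r(v) = -4 - 18 = -22)
C = -4347
r((-1 + 2)²) - C = -22 - 1*(-4347) = -22 + 4347 = 4325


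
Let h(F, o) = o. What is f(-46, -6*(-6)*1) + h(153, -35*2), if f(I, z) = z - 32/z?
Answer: -314/9 ≈ -34.889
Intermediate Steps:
f(-46, -6*(-6)*1) + h(153, -35*2) = (-6*(-6)*1 - 32/(-6*(-6)*1)) - 35*2 = (36*1 - 32/(36*1)) - 70 = (36 - 32/36) - 70 = (36 - 32*1/36) - 70 = (36 - 8/9) - 70 = 316/9 - 70 = -314/9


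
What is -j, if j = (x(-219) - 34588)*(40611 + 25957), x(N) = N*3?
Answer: 2346189160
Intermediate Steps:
x(N) = 3*N
j = -2346189160 (j = (3*(-219) - 34588)*(40611 + 25957) = (-657 - 34588)*66568 = -35245*66568 = -2346189160)
-j = -1*(-2346189160) = 2346189160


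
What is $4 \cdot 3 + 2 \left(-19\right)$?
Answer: $-26$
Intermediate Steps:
$4 \cdot 3 + 2 \left(-19\right) = 12 - 38 = -26$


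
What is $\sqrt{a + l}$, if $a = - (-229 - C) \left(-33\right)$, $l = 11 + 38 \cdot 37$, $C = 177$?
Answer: $i \sqrt{11981} \approx 109.46 i$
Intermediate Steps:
$l = 1417$ ($l = 11 + 1406 = 1417$)
$a = -13398$ ($a = - (-229 - 177) \left(-33\right) = \left(-1\right) \left(-406\right) \left(-33\right) = 406 \left(-33\right) = -13398$)
$\sqrt{a + l} = \sqrt{-13398 + 1417} = \sqrt{-11981} = i \sqrt{11981}$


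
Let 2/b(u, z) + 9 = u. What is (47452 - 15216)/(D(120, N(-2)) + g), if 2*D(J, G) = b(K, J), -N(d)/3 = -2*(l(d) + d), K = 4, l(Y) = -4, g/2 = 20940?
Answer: 161180/209399 ≈ 0.76973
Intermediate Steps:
g = 41880 (g = 2*20940 = 41880)
b(u, z) = 2/(-9 + u)
N(d) = -24 + 6*d (N(d) = -(-6)*(-4 + d) = -3*(8 - 2*d) = -24 + 6*d)
D(J, G) = -⅕ (D(J, G) = (2/(-9 + 4))/2 = (2/(-5))/2 = (2*(-⅕))/2 = (½)*(-⅖) = -⅕)
(47452 - 15216)/(D(120, N(-2)) + g) = (47452 - 15216)/(-⅕ + 41880) = 32236/(209399/5) = 32236*(5/209399) = 161180/209399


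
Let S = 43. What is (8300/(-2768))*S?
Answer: -89225/692 ≈ -128.94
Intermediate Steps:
(8300/(-2768))*S = (8300/(-2768))*43 = (8300*(-1/2768))*43 = -2075/692*43 = -89225/692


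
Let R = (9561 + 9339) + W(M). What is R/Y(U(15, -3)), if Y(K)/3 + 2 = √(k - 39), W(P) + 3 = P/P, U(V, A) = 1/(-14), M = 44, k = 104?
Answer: 37796/183 + 18898*√65/183 ≈ 1039.1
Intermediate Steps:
U(V, A) = -1/14
W(P) = -2 (W(P) = -3 + P/P = -3 + 1 = -2)
Y(K) = -6 + 3*√65 (Y(K) = -6 + 3*√(104 - 39) = -6 + 3*√65)
R = 18898 (R = (9561 + 9339) - 2 = 18900 - 2 = 18898)
R/Y(U(15, -3)) = 18898/(-6 + 3*√65)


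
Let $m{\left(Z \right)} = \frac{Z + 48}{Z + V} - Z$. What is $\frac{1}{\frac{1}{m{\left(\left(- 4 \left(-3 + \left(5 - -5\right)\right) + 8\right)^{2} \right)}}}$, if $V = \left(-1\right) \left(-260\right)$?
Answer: $- \frac{65888}{165} \approx -399.32$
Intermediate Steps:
$V = 260$
$m{\left(Z \right)} = - Z + \frac{48 + Z}{260 + Z}$ ($m{\left(Z \right)} = \frac{Z + 48}{Z + 260} - Z = \frac{48 + Z}{260 + Z} - Z = - Z + \frac{48 + Z}{260 + Z}$)
$\frac{1}{\frac{1}{m{\left(\left(- 4 \left(-3 + \left(5 - -5\right)\right) + 8\right)^{2} \right)}}} = \frac{1}{\frac{1}{\frac{1}{260 + \left(- 4 \left(-3 + \left(5 - -5\right)\right) + 8\right)^{2}} \left(48 - \left(\left(- 4 \left(-3 + \left(5 - -5\right)\right) + 8\right)^{2}\right)^{2} - 259 \left(- 4 \left(-3 + \left(5 - -5\right)\right) + 8\right)^{2}\right)}} = \frac{1}{\frac{1}{\frac{1}{260 + \left(- 4 \left(-3 + \left(5 + 5\right)\right) + 8\right)^{2}} \left(48 - \left(\left(- 4 \left(-3 + \left(5 + 5\right)\right) + 8\right)^{2}\right)^{2} - 259 \left(- 4 \left(-3 + \left(5 + 5\right)\right) + 8\right)^{2}\right)}} = \frac{1}{\frac{1}{\frac{1}{260 + \left(- 4 \left(-3 + 10\right) + 8\right)^{2}} \left(48 - \left(\left(- 4 \left(-3 + 10\right) + 8\right)^{2}\right)^{2} - 259 \left(- 4 \left(-3 + 10\right) + 8\right)^{2}\right)}} = \frac{1}{\frac{1}{\frac{1}{260 + \left(\left(-4\right) 7 + 8\right)^{2}} \left(48 - \left(\left(\left(-4\right) 7 + 8\right)^{2}\right)^{2} - 259 \left(\left(-4\right) 7 + 8\right)^{2}\right)}} = \frac{1}{\frac{1}{\frac{1}{260 + \left(-28 + 8\right)^{2}} \left(48 - \left(\left(-28 + 8\right)^{2}\right)^{2} - 259 \left(-28 + 8\right)^{2}\right)}} = \frac{1}{\frac{1}{\frac{1}{260 + \left(-20\right)^{2}} \left(48 - \left(\left(-20\right)^{2}\right)^{2} - 259 \left(-20\right)^{2}\right)}} = \frac{1}{\frac{1}{\frac{1}{260 + 400} \left(48 - 400^{2} - 103600\right)}} = \frac{1}{\frac{1}{\frac{1}{660} \left(48 - 160000 - 103600\right)}} = \frac{1}{\frac{1}{\frac{1}{660} \left(-263552\right)}} = \frac{1}{\frac{1}{- \frac{65888}{165}}} = \frac{1}{- \frac{165}{65888}} = - \frac{65888}{165}$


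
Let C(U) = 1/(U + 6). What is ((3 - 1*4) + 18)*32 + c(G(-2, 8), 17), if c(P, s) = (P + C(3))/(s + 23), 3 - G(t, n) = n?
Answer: 48949/90 ≈ 543.88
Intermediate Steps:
C(U) = 1/(6 + U)
G(t, n) = 3 - n
c(P, s) = (⅑ + P)/(23 + s) (c(P, s) = (P + 1/(6 + 3))/(s + 23) = (P + 1/9)/(23 + s) = (P + ⅑)/(23 + s) = (⅑ + P)/(23 + s))
((3 - 1*4) + 18)*32 + c(G(-2, 8), 17) = ((3 - 1*4) + 18)*32 + (⅑ + (3 - 1*8))/(23 + 17) = ((3 - 4) + 18)*32 + (⅑ + (3 - 8))/40 = (-1 + 18)*32 + (⅑ - 5)/40 = 17*32 + (1/40)*(-44/9) = 544 - 11/90 = 48949/90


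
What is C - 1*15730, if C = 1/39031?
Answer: -613957629/39031 ≈ -15730.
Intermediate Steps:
C = 1/39031 ≈ 2.5621e-5
C - 1*15730 = 1/39031 - 1*15730 = 1/39031 - 15730 = -613957629/39031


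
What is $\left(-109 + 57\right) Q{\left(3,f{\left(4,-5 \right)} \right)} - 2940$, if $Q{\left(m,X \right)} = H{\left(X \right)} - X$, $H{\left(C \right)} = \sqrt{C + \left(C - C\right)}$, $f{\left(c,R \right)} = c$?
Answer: $-2836$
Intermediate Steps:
$H{\left(C \right)} = \sqrt{C}$ ($H{\left(C \right)} = \sqrt{C + 0} = \sqrt{C}$)
$Q{\left(m,X \right)} = \sqrt{X} - X$
$\left(-109 + 57\right) Q{\left(3,f{\left(4,-5 \right)} \right)} - 2940 = \left(-109 + 57\right) \left(\sqrt{4} - 4\right) - 2940 = - 52 \left(2 - 4\right) - 2940 = \left(-52\right) \left(-2\right) - 2940 = 104 - 2940 = -2836$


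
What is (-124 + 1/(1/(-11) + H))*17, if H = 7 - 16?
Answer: -210987/100 ≈ -2109.9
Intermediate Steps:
H = -9
(-124 + 1/(1/(-11) + H))*17 = (-124 + 1/(1/(-11) - 9))*17 = (-124 + 1/(-1/11 - 9))*17 = (-124 + 1/(-100/11))*17 = (-124 - 11/100)*17 = -12411/100*17 = -210987/100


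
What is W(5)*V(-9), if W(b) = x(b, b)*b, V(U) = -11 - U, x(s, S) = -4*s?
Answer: 200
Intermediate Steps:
W(b) = -4*b² (W(b) = (-4*b)*b = -4*b²)
W(5)*V(-9) = (-4*5²)*(-11 - 1*(-9)) = (-4*25)*(-11 + 9) = -100*(-2) = 200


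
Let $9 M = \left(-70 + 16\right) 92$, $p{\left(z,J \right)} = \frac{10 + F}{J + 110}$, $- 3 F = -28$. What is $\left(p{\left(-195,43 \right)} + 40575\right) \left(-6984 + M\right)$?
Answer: $- \frac{46783445296}{153} \approx -3.0577 \cdot 10^{8}$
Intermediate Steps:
$F = \frac{28}{3}$ ($F = \left(- \frac{1}{3}\right) \left(-28\right) = \frac{28}{3} \approx 9.3333$)
$p{\left(z,J \right)} = \frac{58}{3 \left(110 + J\right)}$ ($p{\left(z,J \right)} = \frac{10 + \frac{28}{3}}{J + 110} = \frac{58}{3 \left(110 + J\right)}$)
$M = -552$ ($M = \frac{\left(-70 + 16\right) 92}{9} = \frac{\left(-54\right) 92}{9} = \frac{1}{9} \left(-4968\right) = -552$)
$\left(p{\left(-195,43 \right)} + 40575\right) \left(-6984 + M\right) = \left(\frac{58}{3 \left(110 + 43\right)} + 40575\right) \left(-6984 - 552\right) = \left(\frac{58}{3 \cdot 153} + 40575\right) \left(-7536\right) = \left(\frac{58}{3} \cdot \frac{1}{153} + 40575\right) \left(-7536\right) = \left(\frac{58}{459} + 40575\right) \left(-7536\right) = \frac{18623983}{459} \left(-7536\right) = - \frac{46783445296}{153}$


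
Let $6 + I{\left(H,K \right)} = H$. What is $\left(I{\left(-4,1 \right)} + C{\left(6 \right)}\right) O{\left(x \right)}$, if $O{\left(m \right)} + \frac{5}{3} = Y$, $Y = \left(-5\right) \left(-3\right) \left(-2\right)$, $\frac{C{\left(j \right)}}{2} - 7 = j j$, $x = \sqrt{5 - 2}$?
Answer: $- \frac{7220}{3} \approx -2406.7$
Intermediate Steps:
$I{\left(H,K \right)} = -6 + H$
$x = \sqrt{3} \approx 1.732$
$C{\left(j \right)} = 14 + 2 j^{2}$ ($C{\left(j \right)} = 14 + 2 j j = 14 + 2 j^{2}$)
$Y = -30$ ($Y = 15 \left(-2\right) = -30$)
$O{\left(m \right)} = - \frac{95}{3}$ ($O{\left(m \right)} = - \frac{5}{3} - 30 = - \frac{95}{3}$)
$\left(I{\left(-4,1 \right)} + C{\left(6 \right)}\right) O{\left(x \right)} = \left(\left(-6 - 4\right) + \left(14 + 2 \cdot 6^{2}\right)\right) \left(- \frac{95}{3}\right) = \left(-10 + \left(14 + 2 \cdot 36\right)\right) \left(- \frac{95}{3}\right) = \left(-10 + \left(14 + 72\right)\right) \left(- \frac{95}{3}\right) = \left(-10 + 86\right) \left(- \frac{95}{3}\right) = 76 \left(- \frac{95}{3}\right) = - \frac{7220}{3}$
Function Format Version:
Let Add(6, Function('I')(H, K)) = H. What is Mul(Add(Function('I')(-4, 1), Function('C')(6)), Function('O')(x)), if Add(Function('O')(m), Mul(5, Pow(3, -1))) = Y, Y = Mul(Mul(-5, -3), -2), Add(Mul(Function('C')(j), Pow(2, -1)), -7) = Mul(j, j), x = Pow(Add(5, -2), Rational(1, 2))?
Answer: Rational(-7220, 3) ≈ -2406.7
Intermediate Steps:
Function('I')(H, K) = Add(-6, H)
x = Pow(3, Rational(1, 2)) ≈ 1.7320
Function('C')(j) = Add(14, Mul(2, Pow(j, 2))) (Function('C')(j) = Add(14, Mul(2, Mul(j, j))) = Add(14, Mul(2, Pow(j, 2))))
Y = -30 (Y = Mul(15, -2) = -30)
Function('O')(m) = Rational(-95, 3) (Function('O')(m) = Add(Rational(-5, 3), -30) = Rational(-95, 3))
Mul(Add(Function('I')(-4, 1), Function('C')(6)), Function('O')(x)) = Mul(Add(Add(-6, -4), Add(14, Mul(2, Pow(6, 2)))), Rational(-95, 3)) = Mul(Add(-10, Add(14, Mul(2, 36))), Rational(-95, 3)) = Mul(Add(-10, Add(14, 72)), Rational(-95, 3)) = Mul(Add(-10, 86), Rational(-95, 3)) = Mul(76, Rational(-95, 3)) = Rational(-7220, 3)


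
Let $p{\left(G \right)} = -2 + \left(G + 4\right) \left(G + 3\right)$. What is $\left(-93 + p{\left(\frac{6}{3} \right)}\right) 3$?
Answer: $-195$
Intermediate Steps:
$p{\left(G \right)} = -2 + \left(3 + G\right) \left(4 + G\right)$ ($p{\left(G \right)} = -2 + \left(4 + G\right) \left(3 + G\right) = -2 + \left(3 + G\right) \left(4 + G\right)$)
$\left(-93 + p{\left(\frac{6}{3} \right)}\right) 3 = \left(-93 + \left(10 + \left(\frac{6}{3}\right)^{2} + 7 \cdot \frac{6}{3}\right)\right) 3 = \left(-93 + \left(10 + \left(6 \cdot \frac{1}{3}\right)^{2} + 7 \cdot 6 \cdot \frac{1}{3}\right)\right) 3 = \left(-93 + \left(10 + 2^{2} + 7 \cdot 2\right)\right) 3 = \left(-93 + \left(10 + 4 + 14\right)\right) 3 = \left(-93 + 28\right) 3 = \left(-65\right) 3 = -195$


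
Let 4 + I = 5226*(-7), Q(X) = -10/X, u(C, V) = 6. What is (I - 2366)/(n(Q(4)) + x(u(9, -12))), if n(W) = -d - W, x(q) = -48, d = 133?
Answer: 25968/119 ≈ 218.22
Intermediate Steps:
I = -36586 (I = -4 + 5226*(-7) = -4 - 36582 = -36586)
n(W) = -133 - W (n(W) = -1*133 - W = -133 - W)
(I - 2366)/(n(Q(4)) + x(u(9, -12))) = (-36586 - 2366)/((-133 - (-10)/4) - 48) = -38952/((-133 - (-10)/4) - 48) = -38952/((-133 - 1*(-5/2)) - 48) = -38952/((-133 + 5/2) - 48) = -38952/(-261/2 - 48) = -38952/(-357/2) = -38952*(-2/357) = 25968/119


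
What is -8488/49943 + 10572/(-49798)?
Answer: -475341410/1243530757 ≈ -0.38225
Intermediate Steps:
-8488/49943 + 10572/(-49798) = -8488*1/49943 + 10572*(-1/49798) = -8488/49943 - 5286/24899 = -475341410/1243530757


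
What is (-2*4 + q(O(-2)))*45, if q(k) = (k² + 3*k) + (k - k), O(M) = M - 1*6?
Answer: 1440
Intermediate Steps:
O(M) = -6 + M (O(M) = M - 6 = -6 + M)
q(k) = k² + 3*k (q(k) = (k² + 3*k) + 0 = k² + 3*k)
(-2*4 + q(O(-2)))*45 = (-2*4 + (-6 - 2)*(3 + (-6 - 2)))*45 = (-8 - 8*(3 - 8))*45 = (-8 - 8*(-5))*45 = (-8 + 40)*45 = 32*45 = 1440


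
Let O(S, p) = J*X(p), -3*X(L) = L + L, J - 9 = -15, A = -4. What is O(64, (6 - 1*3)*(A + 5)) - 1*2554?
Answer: -2542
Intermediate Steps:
J = -6 (J = 9 - 15 = -6)
X(L) = -2*L/3 (X(L) = -(L + L)/3 = -2*L/3)
O(S, p) = 4*p (O(S, p) = -(-4)*p = 4*p)
O(64, (6 - 1*3)*(A + 5)) - 1*2554 = 4*((6 - 1*3)*(-4 + 5)) - 1*2554 = 4*((6 - 3)*1) - 2554 = 4*(3*1) - 2554 = 4*3 - 2554 = 12 - 2554 = -2542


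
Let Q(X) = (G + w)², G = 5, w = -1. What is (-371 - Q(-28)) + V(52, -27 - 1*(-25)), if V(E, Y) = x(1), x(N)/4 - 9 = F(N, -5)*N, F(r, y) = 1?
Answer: -347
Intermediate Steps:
Q(X) = 16 (Q(X) = (5 - 1)² = 4² = 16)
x(N) = 36 + 4*N (x(N) = 36 + 4*(1*N) = 36 + 4*N)
V(E, Y) = 40 (V(E, Y) = 36 + 4*1 = 36 + 4 = 40)
(-371 - Q(-28)) + V(52, -27 - 1*(-25)) = (-371 - 1*16) + 40 = (-371 - 16) + 40 = -387 + 40 = -347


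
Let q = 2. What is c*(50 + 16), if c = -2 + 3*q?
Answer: 264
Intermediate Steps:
c = 4 (c = -2 + 3*2 = -2 + 6 = 4)
c*(50 + 16) = 4*(50 + 16) = 4*66 = 264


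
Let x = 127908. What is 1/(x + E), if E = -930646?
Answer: -1/802738 ≈ -1.2457e-6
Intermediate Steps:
1/(x + E) = 1/(127908 - 930646) = 1/(-802738) = -1/802738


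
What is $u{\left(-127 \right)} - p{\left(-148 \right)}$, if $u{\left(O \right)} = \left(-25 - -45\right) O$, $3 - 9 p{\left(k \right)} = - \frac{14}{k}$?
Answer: $- \frac{1691855}{666} \approx -2540.3$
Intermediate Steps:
$p{\left(k \right)} = \frac{1}{3} + \frac{14}{9 k}$ ($p{\left(k \right)} = \frac{1}{3} - \frac{\left(-14\right) \frac{1}{k}}{9} = \frac{1}{3} + \frac{14}{9 k}$)
$u{\left(O \right)} = 20 O$ ($u{\left(O \right)} = \left(-25 + 45\right) O = 20 O$)
$u{\left(-127 \right)} - p{\left(-148 \right)} = 20 \left(-127\right) - \frac{14 + 3 \left(-148\right)}{9 \left(-148\right)} = -2540 - \frac{1}{9} \left(- \frac{1}{148}\right) \left(14 - 444\right) = -2540 - \frac{1}{9} \left(- \frac{1}{148}\right) \left(-430\right) = -2540 - \frac{215}{666} = - \frac{1691855}{666}$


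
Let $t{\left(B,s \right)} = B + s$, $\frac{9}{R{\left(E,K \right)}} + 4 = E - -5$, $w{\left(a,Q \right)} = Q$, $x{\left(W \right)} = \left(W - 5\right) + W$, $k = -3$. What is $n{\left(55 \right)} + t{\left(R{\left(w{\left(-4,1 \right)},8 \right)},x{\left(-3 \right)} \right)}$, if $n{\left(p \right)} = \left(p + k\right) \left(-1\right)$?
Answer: $- \frac{117}{2} \approx -58.5$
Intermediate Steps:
$x{\left(W \right)} = -5 + 2 W$ ($x{\left(W \right)} = \left(-5 + W\right) + W = -5 + 2 W$)
$R{\left(E,K \right)} = \frac{9}{1 + E}$ ($R{\left(E,K \right)} = \frac{9}{-4 + \left(E - -5\right)} = \frac{9}{-4 + \left(E + 5\right)} = \frac{9}{-4 + \left(5 + E\right)} = \frac{9}{1 + E}$)
$n{\left(p \right)} = 3 - p$ ($n{\left(p \right)} = \left(p - 3\right) \left(-1\right) = \left(-3 + p\right) \left(-1\right) = 3 - p$)
$n{\left(55 \right)} + t{\left(R{\left(w{\left(-4,1 \right)},8 \right)},x{\left(-3 \right)} \right)} = \left(3 - 55\right) + \left(\frac{9}{1 + 1} + \left(-5 + 2 \left(-3\right)\right)\right) = \left(3 - 55\right) + \left(\frac{9}{2} - 11\right) = -52 + \left(9 \cdot \frac{1}{2} - 11\right) = -52 + \left(\frac{9}{2} - 11\right) = -52 - \frac{13}{2} = - \frac{117}{2}$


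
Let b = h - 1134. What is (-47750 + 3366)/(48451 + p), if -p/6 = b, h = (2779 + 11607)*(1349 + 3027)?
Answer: 44384/377663561 ≈ 0.00011752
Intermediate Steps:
h = 62953136 (h = 14386*4376 = 62953136)
b = 62952002 (b = 62953136 - 1134 = 62952002)
p = -377712012 (p = -6*62952002 = -377712012)
(-47750 + 3366)/(48451 + p) = (-47750 + 3366)/(48451 - 377712012) = -44384/(-377663561) = -44384*(-1/377663561) = 44384/377663561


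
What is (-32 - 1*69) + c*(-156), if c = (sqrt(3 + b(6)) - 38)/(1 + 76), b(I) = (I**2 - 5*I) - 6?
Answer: -1849/77 - 156*sqrt(3)/77 ≈ -27.522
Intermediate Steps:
b(I) = -6 + I**2 - 5*I
c = -38/77 + sqrt(3)/77 (c = (sqrt(3 + (-6 + 6**2 - 5*6)) - 38)/(1 + 76) = (sqrt(3 + (-6 + 36 - 30)) - 38)/77 = (sqrt(3 + 0) - 38)*(1/77) = (sqrt(3) - 38)*(1/77) = (-38 + sqrt(3))*(1/77) = -38/77 + sqrt(3)/77 ≈ -0.47101)
(-32 - 1*69) + c*(-156) = (-32 - 1*69) + (-38/77 + sqrt(3)/77)*(-156) = (-32 - 69) + (5928/77 - 156*sqrt(3)/77) = -101 + (5928/77 - 156*sqrt(3)/77) = -1849/77 - 156*sqrt(3)/77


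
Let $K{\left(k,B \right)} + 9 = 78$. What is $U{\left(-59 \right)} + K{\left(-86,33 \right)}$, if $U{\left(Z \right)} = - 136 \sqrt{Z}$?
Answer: $69 - 136 i \sqrt{59} \approx 69.0 - 1044.6 i$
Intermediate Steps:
$K{\left(k,B \right)} = 69$ ($K{\left(k,B \right)} = -9 + 78 = 69$)
$U{\left(-59 \right)} + K{\left(-86,33 \right)} = - 136 \sqrt{-59} + 69 = - 136 i \sqrt{59} + 69 = 69 - 136 i \sqrt{59}$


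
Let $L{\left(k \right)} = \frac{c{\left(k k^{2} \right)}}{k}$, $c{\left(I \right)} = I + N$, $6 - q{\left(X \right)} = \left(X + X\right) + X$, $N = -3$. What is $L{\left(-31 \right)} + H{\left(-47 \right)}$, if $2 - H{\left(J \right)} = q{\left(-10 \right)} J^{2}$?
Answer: $- \frac{2435388}{31} \approx -78561.0$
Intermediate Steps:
$q{\left(X \right)} = 6 - 3 X$ ($q{\left(X \right)} = 6 - \left(\left(X + X\right) + X\right) = 6 - \left(2 X + X\right) = 6 - 3 X$)
$c{\left(I \right)} = -3 + I$ ($c{\left(I \right)} = I - 3 = -3 + I$)
$L{\left(k \right)} = \frac{-3 + k^{3}}{k}$ ($L{\left(k \right)} = \frac{-3 + k k^{2}}{k} = \frac{-3 + k^{3}}{k}$)
$H{\left(J \right)} = 2 - 36 J^{2}$ ($H{\left(J \right)} = 2 - \left(6 - -30\right) J^{2} = 2 - \left(6 + 30\right) J^{2} = 2 - 36 J^{2}$)
$L{\left(-31 \right)} + H{\left(-47 \right)} = \frac{-3 + \left(-31\right)^{3}}{-31} + \left(2 - 36 \left(-47\right)^{2}\right) = - \frac{-3 - 29791}{31} + \left(2 - 79524\right) = \left(- \frac{1}{31}\right) \left(-29794\right) + \left(2 - 79524\right) = \frac{29794}{31} - 79522 = - \frac{2435388}{31}$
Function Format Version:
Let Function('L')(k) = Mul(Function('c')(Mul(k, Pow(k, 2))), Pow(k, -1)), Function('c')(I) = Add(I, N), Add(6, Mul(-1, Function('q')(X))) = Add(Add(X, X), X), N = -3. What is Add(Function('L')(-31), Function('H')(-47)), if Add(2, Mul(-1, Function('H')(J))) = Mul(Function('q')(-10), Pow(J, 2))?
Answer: Rational(-2435388, 31) ≈ -78561.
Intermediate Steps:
Function('q')(X) = Add(6, Mul(-3, X)) (Function('q')(X) = Add(6, Mul(-1, Add(Add(X, X), X))) = Add(6, Mul(-1, Add(Mul(2, X), X))) = Add(6, Mul(-1, Mul(3, X))) = Add(6, Mul(-3, X)))
Function('c')(I) = Add(-3, I) (Function('c')(I) = Add(I, -3) = Add(-3, I))
Function('L')(k) = Mul(Pow(k, -1), Add(-3, Pow(k, 3))) (Function('L')(k) = Mul(Add(-3, Mul(k, Pow(k, 2))), Pow(k, -1)) = Mul(Add(-3, Pow(k, 3)), Pow(k, -1)) = Mul(Pow(k, -1), Add(-3, Pow(k, 3))))
Function('H')(J) = Add(2, Mul(-36, Pow(J, 2))) (Function('H')(J) = Add(2, Mul(-1, Mul(Add(6, Mul(-3, -10)), Pow(J, 2)))) = Add(2, Mul(-1, Mul(Add(6, 30), Pow(J, 2)))) = Add(2, Mul(-1, Mul(36, Pow(J, 2)))) = Add(2, Mul(-36, Pow(J, 2))))
Add(Function('L')(-31), Function('H')(-47)) = Add(Mul(Pow(-31, -1), Add(-3, Pow(-31, 3))), Add(2, Mul(-36, Pow(-47, 2)))) = Add(Mul(Rational(-1, 31), Add(-3, -29791)), Add(2, Mul(-36, 2209))) = Add(Mul(Rational(-1, 31), -29794), Add(2, -79524)) = Add(Rational(29794, 31), -79522) = Rational(-2435388, 31)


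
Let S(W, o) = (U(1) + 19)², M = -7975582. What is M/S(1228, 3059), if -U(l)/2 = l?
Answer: -7975582/289 ≈ -27597.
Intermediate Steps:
U(l) = -2*l
S(W, o) = 289 (S(W, o) = (-2*1 + 19)² = (-2 + 19)² = 17² = 289)
M/S(1228, 3059) = -7975582/289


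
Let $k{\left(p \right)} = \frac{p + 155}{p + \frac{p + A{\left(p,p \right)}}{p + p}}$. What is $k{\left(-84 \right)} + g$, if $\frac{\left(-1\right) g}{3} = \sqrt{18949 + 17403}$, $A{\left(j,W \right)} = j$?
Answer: $- \frac{71}{83} - 48 \sqrt{142} \approx -572.84$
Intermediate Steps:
$g = - 48 \sqrt{142}$ ($g = - 3 \sqrt{18949 + 17403} = - 3 \sqrt{36352} = - 3 \cdot 16 \sqrt{142} = - 48 \sqrt{142} \approx -571.99$)
$k{\left(p \right)} = \frac{155 + p}{1 + p}$ ($k{\left(p \right)} = \frac{p + 155}{p + \frac{p + p}{p + p}} = \frac{155 + p}{p + \frac{2 p}{2 p}} = \frac{155 + p}{p + 2 p \frac{1}{2 p}} = \frac{155 + p}{p + 1} = \frac{155 + p}{1 + p}$)
$k{\left(-84 \right)} + g = \frac{155 - 84}{1 - 84} - 48 \sqrt{142} = \frac{1}{-83} \cdot 71 - 48 \sqrt{142} = \left(- \frac{1}{83}\right) 71 - 48 \sqrt{142} = - \frac{71}{83} - 48 \sqrt{142}$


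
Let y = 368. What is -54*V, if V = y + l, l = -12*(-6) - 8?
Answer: -23328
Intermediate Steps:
l = 64 (l = 72 - 8 = 64)
V = 432 (V = 368 + 64 = 432)
-54*V = -54*432 = -23328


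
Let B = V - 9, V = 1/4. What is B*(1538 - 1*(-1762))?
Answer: -28875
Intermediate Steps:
V = ¼ ≈ 0.25000
B = -35/4 (B = ¼ - 9 = -35/4 ≈ -8.7500)
B*(1538 - 1*(-1762)) = -35*(1538 - 1*(-1762))/4 = -35*(1538 + 1762)/4 = -35/4*3300 = -28875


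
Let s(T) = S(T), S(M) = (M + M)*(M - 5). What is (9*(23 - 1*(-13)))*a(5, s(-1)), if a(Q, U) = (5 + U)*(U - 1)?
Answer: 60588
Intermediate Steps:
S(M) = 2*M*(-5 + M) (S(M) = (2*M)*(-5 + M) = 2*M*(-5 + M))
s(T) = 2*T*(-5 + T)
a(Q, U) = (-1 + U)*(5 + U) (a(Q, U) = (5 + U)*(-1 + U) = (-1 + U)*(5 + U))
(9*(23 - 1*(-13)))*a(5, s(-1)) = (9*(23 - 1*(-13)))*(-5 + (2*(-1)*(-5 - 1))² + 4*(2*(-1)*(-5 - 1))) = (9*(23 + 13))*(-5 + (2*(-1)*(-6))² + 4*(2*(-1)*(-6))) = (9*36)*(-5 + 12² + 4*12) = 324*(-5 + 144 + 48) = 324*187 = 60588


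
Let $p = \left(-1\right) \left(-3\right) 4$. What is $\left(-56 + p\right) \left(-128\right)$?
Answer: $5632$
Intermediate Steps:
$p = 12$ ($p = 3 \cdot 4 = 12$)
$\left(-56 + p\right) \left(-128\right) = \left(-56 + 12\right) \left(-128\right) = \left(-44\right) \left(-128\right) = 5632$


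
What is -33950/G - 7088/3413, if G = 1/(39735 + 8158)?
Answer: -5549426572638/3413 ≈ -1.6260e+9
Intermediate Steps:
G = 1/47893 ≈ 2.0880e-5
-33950/G - 7088/3413 = -33950/1/47893 - 7088/3413 = -33950*47893 - 7088*1/3413 = -1625967350 - 7088/3413 = -5549426572638/3413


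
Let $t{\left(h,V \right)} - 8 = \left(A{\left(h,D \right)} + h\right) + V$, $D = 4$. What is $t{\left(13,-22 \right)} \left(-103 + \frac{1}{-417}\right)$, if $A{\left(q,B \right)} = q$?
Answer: $- \frac{171808}{139} \approx -1236.0$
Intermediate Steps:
$t{\left(h,V \right)} = 8 + V + 2 h$ ($t{\left(h,V \right)} = 8 + \left(\left(h + h\right) + V\right) = 8 + \left(2 h + V\right) = 8 + \left(V + 2 h\right) = 8 + V + 2 h$)
$t{\left(13,-22 \right)} \left(-103 + \frac{1}{-417}\right) = \left(8 - 22 + 2 \cdot 13\right) \left(-103 + \frac{1}{-417}\right) = \left(8 - 22 + 26\right) \left(-103 - \frac{1}{417}\right) = 12 \left(- \frac{42952}{417}\right) = - \frac{171808}{139}$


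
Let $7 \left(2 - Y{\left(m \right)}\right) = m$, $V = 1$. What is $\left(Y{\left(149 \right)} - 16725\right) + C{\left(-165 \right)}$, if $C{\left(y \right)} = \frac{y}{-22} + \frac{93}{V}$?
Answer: $- \frac{233013}{14} \approx -16644.0$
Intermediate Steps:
$Y{\left(m \right)} = 2 - \frac{m}{7}$
$C{\left(y \right)} = 93 - \frac{y}{22}$ ($C{\left(y \right)} = \frac{y}{-22} + \frac{93}{1} = y \left(- \frac{1}{22}\right) + 93 \cdot 1 = - \frac{y}{22} + 93 = 93 - \frac{y}{22}$)
$\left(Y{\left(149 \right)} - 16725\right) + C{\left(-165 \right)} = \left(\left(2 - \frac{149}{7}\right) - 16725\right) + \left(93 - - \frac{15}{2}\right) = \left(\left(2 - \frac{149}{7}\right) - 16725\right) + \left(93 + \frac{15}{2}\right) = \left(- \frac{135}{7} - 16725\right) + \frac{201}{2} = - \frac{117210}{7} + \frac{201}{2} = - \frac{233013}{14}$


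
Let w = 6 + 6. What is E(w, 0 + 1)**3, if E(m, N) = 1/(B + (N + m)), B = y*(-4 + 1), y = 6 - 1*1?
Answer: -1/8 ≈ -0.12500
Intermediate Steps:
y = 5 (y = 6 - 1 = 5)
w = 12
B = -15 (B = 5*(-4 + 1) = 5*(-3) = -15)
E(m, N) = 1/(-15 + N + m) (E(m, N) = 1/(-15 + (N + m)) = 1/(-15 + N + m))
E(w, 0 + 1)**3 = (1/(-15 + (0 + 1) + 12))**3 = (1/(-15 + 1 + 12))**3 = (1/(-2))**3 = (-1/2)**3 = -1/8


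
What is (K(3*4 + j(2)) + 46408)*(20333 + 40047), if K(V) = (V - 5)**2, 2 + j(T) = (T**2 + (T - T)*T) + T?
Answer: 2809421020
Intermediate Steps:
j(T) = -2 + T + T**2 (j(T) = -2 + ((T**2 + (T - T)*T) + T) = -2 + ((T**2 + 0*T) + T) = -2 + ((T**2 + 0) + T) = -2 + (T**2 + T) = -2 + (T + T**2) = -2 + T + T**2)
K(V) = (-5 + V)**2
(K(3*4 + j(2)) + 46408)*(20333 + 40047) = ((-5 + (3*4 + (-2 + 2 + 2**2)))**2 + 46408)*(20333 + 40047) = ((-5 + (12 + (-2 + 2 + 4)))**2 + 46408)*60380 = ((-5 + (12 + 4))**2 + 46408)*60380 = ((-5 + 16)**2 + 46408)*60380 = (11**2 + 46408)*60380 = (121 + 46408)*60380 = 46529*60380 = 2809421020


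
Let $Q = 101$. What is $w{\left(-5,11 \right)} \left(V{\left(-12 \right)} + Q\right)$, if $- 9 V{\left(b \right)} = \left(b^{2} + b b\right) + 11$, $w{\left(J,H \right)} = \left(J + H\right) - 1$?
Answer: $\frac{3050}{9} \approx 338.89$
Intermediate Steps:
$w{\left(J,H \right)} = -1 + H + J$ ($w{\left(J,H \right)} = \left(H + J\right) - 1 = -1 + H + J$)
$V{\left(b \right)} = - \frac{11}{9} - \frac{2 b^{2}}{9}$ ($V{\left(b \right)} = - \frac{\left(b^{2} + b b\right) + 11}{9} = - \frac{\left(b^{2} + b^{2}\right) + 11}{9} = - \frac{2 b^{2} + 11}{9} = - \frac{11 + 2 b^{2}}{9} = - \frac{11}{9} - \frac{2 b^{2}}{9}$)
$w{\left(-5,11 \right)} \left(V{\left(-12 \right)} + Q\right) = \left(-1 + 11 - 5\right) \left(\left(- \frac{11}{9} - \frac{2 \left(-12\right)^{2}}{9}\right) + 101\right) = 5 \left(\left(- \frac{11}{9} - 32\right) + 101\right) = 5 \left(- \frac{299}{9} + 101\right) = 5 \cdot \frac{610}{9} = \frac{3050}{9}$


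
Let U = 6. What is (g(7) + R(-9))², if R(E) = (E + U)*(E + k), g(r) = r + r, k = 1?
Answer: 1444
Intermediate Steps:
g(r) = 2*r
R(E) = (1 + E)*(6 + E) (R(E) = (E + 6)*(E + 1) = (6 + E)*(1 + E) = (1 + E)*(6 + E))
(g(7) + R(-9))² = (2*7 + (6 + (-9)² + 7*(-9)))² = (14 + (6 + 81 - 63))² = (14 + 24)² = 38² = 1444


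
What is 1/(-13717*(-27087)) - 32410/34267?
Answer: -12042012569123/12731985371193 ≈ -0.94581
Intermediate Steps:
1/(-13717*(-27087)) - 32410/34267 = -1/13717*(-1/27087) - 32410*1/34267 = 1/371552379 - 32410/34267 = -12042012569123/12731985371193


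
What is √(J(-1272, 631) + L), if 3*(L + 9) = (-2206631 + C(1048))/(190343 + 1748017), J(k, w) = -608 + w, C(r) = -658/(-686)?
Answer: √39181322618265/1696065 ≈ 3.6906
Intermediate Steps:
C(r) = 47/49 (C(r) = -658*(-1/686) = 47/49)
L = -111357298/11872455 (L = -9 + ((-2206631 + 47/49)/(190343 + 1748017))/3 = -9 + (-108124872/49/1938360)/3 = -9 + (-108124872/49*1/1938360)/3 = -9 + (⅓)*(-4505203/3957485) = -9 - 4505203/11872455 = -111357298/11872455 ≈ -9.3795)
√(J(-1272, 631) + L) = √((-608 + 631) - 111357298/11872455) = √(23 - 111357298/11872455) = √(161709167/11872455) = √39181322618265/1696065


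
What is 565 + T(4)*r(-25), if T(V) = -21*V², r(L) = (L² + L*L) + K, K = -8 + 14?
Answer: -421451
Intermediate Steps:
K = 6
r(L) = 6 + 2*L² (r(L) = (L² + L*L) + 6 = (L² + L²) + 6 = 2*L² + 6 = 6 + 2*L²)
565 + T(4)*r(-25) = 565 + (-21*4²)*(6 + 2*(-25)²) = 565 + (-21*16)*(6 + 2*625) = 565 - 336*(6 + 1250) = 565 - 336*1256 = 565 - 422016 = -421451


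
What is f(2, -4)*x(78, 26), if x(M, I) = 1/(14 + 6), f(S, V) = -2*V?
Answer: ⅖ ≈ 0.40000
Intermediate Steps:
x(M, I) = 1/20
f(2, -4)*x(78, 26) = -2*(-4)*(1/20) = 8*(1/20) = ⅖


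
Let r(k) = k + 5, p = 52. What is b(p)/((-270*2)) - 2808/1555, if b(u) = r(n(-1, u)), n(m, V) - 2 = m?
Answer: -10171/5598 ≈ -1.8169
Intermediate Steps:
n(m, V) = 2 + m
r(k) = 5 + k
b(u) = 6 (b(u) = 5 + (2 - 1) = 5 + 1 = 6)
b(p)/((-270*2)) - 2808/1555 = 6/((-270*2)) - 2808/1555 = 6/(-540) - 2808*1/1555 = 6*(-1/540) - 2808/1555 = -1/90 - 2808/1555 = -10171/5598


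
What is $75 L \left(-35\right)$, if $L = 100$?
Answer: $-262500$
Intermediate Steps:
$75 L \left(-35\right) = 75 \cdot 100 \left(-35\right) = 7500 \left(-35\right) = -262500$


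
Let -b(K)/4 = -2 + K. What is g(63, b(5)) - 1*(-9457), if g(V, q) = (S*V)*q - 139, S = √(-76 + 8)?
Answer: 9318 - 1512*I*√17 ≈ 9318.0 - 6234.1*I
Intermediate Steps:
S = 2*I*√17 (S = √(-68) = 2*I*√17 ≈ 8.2462*I)
b(K) = 8 - 4*K (b(K) = -4*(-2 + K) = 8 - 4*K)
g(V, q) = -139 + 2*I*V*q*√17 (g(V, q) = ((2*I*√17)*V)*q - 139 = (2*I*V*√17)*q - 139 = 2*I*V*q*√17 - 139 = -139 + 2*I*V*q*√17)
g(63, b(5)) - 1*(-9457) = (-139 + 2*I*63*(8 - 4*5)*√17) - 1*(-9457) = (-139 + 2*I*63*(8 - 20)*√17) + 9457 = (-139 + 2*I*63*(-12)*√17) + 9457 = (-139 - 1512*I*√17) + 9457 = 9318 - 1512*I*√17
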